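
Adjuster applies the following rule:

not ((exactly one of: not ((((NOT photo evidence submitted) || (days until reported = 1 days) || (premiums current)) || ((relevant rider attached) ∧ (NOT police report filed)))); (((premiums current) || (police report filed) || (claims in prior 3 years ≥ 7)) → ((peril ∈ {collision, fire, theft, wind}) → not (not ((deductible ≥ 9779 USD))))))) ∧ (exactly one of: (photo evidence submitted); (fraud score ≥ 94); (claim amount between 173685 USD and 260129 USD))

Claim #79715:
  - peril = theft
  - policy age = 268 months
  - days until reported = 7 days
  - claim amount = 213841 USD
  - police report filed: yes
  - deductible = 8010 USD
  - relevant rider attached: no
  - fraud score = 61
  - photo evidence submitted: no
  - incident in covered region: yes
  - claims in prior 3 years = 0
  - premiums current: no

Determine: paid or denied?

Atomic conditions:
  NOT photo evidence submitted: no → true
  days until reported = 1 days: 7 == 1 is false
  premiums current: no → false
  relevant rider attached: no → false
  NOT police report filed: yes → false
  police report filed: yes → true
  claims in prior 3 years ≥ 7: 0 ≥ 7 is false
  peril ∈ {collision, fire, theft, wind}: theft is in the set → true
  deductible ≥ 9779 USD: 8010 ≥ 9779 is false
  photo evidence submitted: no → false
  fraud score ≥ 94: 61 ≥ 94 is false
  claim amount between 173685 USD and 260129 USD: 213841 in [173685, 260129] is true
Combine:
[1.1.1.1.1] true OR false OR false = true
[1.1.1.1.2] false AND false = false
[1.1.1.1] true OR false = true
[1.1.1] NOT true = false
[1.1.2.1] false OR true OR false = true
[1.1.2.2.2.1] NOT false = true
[1.1.2.2.2] NOT true = false
[1.1.2.2] true → false = false
[1.1.2] true → false = false
[1.1] exactly-one(false, false) = false
[1] NOT false = true
[2] exactly-one(false, false, true) = true
[root] true AND true = true
Overall: true → paid

Paid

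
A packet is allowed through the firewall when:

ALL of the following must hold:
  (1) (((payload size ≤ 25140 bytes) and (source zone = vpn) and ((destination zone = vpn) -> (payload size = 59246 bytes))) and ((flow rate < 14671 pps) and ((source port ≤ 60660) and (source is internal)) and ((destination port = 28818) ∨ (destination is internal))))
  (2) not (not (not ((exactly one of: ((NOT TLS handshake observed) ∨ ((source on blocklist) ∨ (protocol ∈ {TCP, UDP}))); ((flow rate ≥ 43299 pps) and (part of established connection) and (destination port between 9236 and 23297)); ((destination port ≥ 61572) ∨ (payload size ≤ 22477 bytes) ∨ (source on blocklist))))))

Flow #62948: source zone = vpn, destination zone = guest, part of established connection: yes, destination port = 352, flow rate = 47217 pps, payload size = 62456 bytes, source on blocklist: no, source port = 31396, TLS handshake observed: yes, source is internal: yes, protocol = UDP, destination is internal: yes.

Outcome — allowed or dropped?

Dropped

Atomic conditions:
  payload size ≤ 25140 bytes: 62456 ≤ 25140 is false
  source zone = vpn: vpn == vpn is true
  destination zone = vpn: guest == vpn is false
  payload size = 59246 bytes: 62456 == 59246 is false
  flow rate < 14671 pps: 47217 < 14671 is false
  source port ≤ 60660: 31396 ≤ 60660 is true
  source is internal: yes → true
  destination port = 28818: 352 == 28818 is false
  destination is internal: yes → true
  NOT TLS handshake observed: yes → false
  source on blocklist: no → false
  protocol ∈ {TCP, UDP}: UDP is in the set → true
  flow rate ≥ 43299 pps: 47217 ≥ 43299 is true
  part of established connection: yes → true
  destination port between 9236 and 23297: 352 in [9236, 23297] is false
  destination port ≥ 61572: 352 ≥ 61572 is false
  payload size ≤ 22477 bytes: 62456 ≤ 22477 is false
Combine:
[1.1.3] false → false (antecedent false ⇒ implication holds) = true
[1.1] false AND true AND true = false
[1.2.2] true AND true = true
[1.2.3] false OR true = true
[1.2] false AND true AND true = false
[1] false AND false = false
[2.1.1.1.1.2] false OR true = true
[2.1.1.1.1] false OR true = true
[2.1.1.1.2] true AND true AND false = false
[2.1.1.1.3] false OR false OR false = false
[2.1.1.1] exactly-one(true, false, false) = true
[2.1.1] NOT true = false
[2.1] NOT false = true
[2] NOT true = false
[root] false AND false = false
Overall: false → dropped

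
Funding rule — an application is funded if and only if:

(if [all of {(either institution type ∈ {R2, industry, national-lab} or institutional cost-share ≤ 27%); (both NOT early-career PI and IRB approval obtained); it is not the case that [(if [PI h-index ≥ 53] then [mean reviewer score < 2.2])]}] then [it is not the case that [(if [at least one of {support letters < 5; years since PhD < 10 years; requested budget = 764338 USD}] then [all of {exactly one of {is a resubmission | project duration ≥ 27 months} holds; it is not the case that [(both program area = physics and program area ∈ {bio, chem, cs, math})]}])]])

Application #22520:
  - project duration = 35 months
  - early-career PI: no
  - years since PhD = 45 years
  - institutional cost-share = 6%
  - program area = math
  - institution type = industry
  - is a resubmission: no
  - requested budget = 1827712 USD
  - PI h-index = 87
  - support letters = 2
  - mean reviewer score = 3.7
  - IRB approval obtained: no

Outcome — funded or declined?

Atomic conditions:
  institution type ∈ {R2, industry, national-lab}: industry is in the set → true
  institutional cost-share ≤ 27%: 6 ≤ 27 is true
  NOT early-career PI: no → true
  IRB approval obtained: no → false
  PI h-index ≥ 53: 87 ≥ 53 is true
  mean reviewer score < 2.2: 3.7 < 2.2 is false
  support letters < 5: 2 < 5 is true
  years since PhD < 10 years: 45 < 10 is false
  requested budget = 764338 USD: 1827712 == 764338 is false
  is a resubmission: no → false
  project duration ≥ 27 months: 35 ≥ 27 is true
  program area = physics: math == physics is false
  program area ∈ {bio, chem, cs, math}: math is in the set → true
Combine:
[1.1] true OR true = true
[1.2] true AND false = false
[1.3.1] true → false = false
[1.3] NOT false = true
[1] true AND false AND true = false
[2.1.1] true OR false OR false = true
[2.1.2.1] exactly-one(false, true) = true
[2.1.2.2.1] false AND true = false
[2.1.2.2] NOT false = true
[2.1.2] true AND true = true
[2.1] true → true = true
[2] NOT true = false
[root] false → false (antecedent false ⇒ implication holds) = true
Overall: true → funded

Funded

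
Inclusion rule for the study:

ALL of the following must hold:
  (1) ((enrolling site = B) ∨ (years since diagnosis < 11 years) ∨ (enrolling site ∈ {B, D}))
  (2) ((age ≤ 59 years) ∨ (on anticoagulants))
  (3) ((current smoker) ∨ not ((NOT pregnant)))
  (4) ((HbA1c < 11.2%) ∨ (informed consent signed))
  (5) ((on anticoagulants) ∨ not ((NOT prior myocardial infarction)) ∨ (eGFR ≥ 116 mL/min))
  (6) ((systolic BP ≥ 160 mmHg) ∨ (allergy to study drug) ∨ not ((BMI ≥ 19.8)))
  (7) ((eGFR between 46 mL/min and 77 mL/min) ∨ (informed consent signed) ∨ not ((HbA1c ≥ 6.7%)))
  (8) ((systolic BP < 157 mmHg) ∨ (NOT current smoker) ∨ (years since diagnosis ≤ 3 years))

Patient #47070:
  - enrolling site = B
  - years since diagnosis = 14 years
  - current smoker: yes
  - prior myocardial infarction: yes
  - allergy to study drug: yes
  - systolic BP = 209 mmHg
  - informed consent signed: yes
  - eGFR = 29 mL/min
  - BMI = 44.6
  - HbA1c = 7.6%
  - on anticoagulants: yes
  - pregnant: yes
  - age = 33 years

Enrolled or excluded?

Atomic conditions:
  enrolling site = B: B == B is true
  years since diagnosis < 11 years: 14 < 11 is false
  enrolling site ∈ {B, D}: B is in the set → true
  age ≤ 59 years: 33 ≤ 59 is true
  on anticoagulants: yes → true
  current smoker: yes → true
  NOT pregnant: yes → false
  HbA1c < 11.2%: 7.6 < 11.2 is true
  informed consent signed: yes → true
  NOT prior myocardial infarction: yes → false
  eGFR ≥ 116 mL/min: 29 ≥ 116 is false
  systolic BP ≥ 160 mmHg: 209 ≥ 160 is true
  allergy to study drug: yes → true
  BMI ≥ 19.8: 44.6 ≥ 19.8 is true
  eGFR between 46 mL/min and 77 mL/min: 29 in [46, 77] is false
  HbA1c ≥ 6.7%: 7.6 ≥ 6.7 is true
  systolic BP < 157 mmHg: 209 < 157 is false
  NOT current smoker: yes → false
  years since diagnosis ≤ 3 years: 14 ≤ 3 is false
Combine:
[1] true OR false OR true = true
[2] true OR true = true
[3.2] NOT false = true
[3] true OR true = true
[4] true OR true = true
[5.2] NOT false = true
[5] true OR true OR false = true
[6.3] NOT true = false
[6] true OR true OR false = true
[7.3] NOT true = false
[7] false OR true OR false = true
[8] false OR false OR false = false
[root] true AND true AND true AND true AND true AND true AND true AND false = false
Overall: false → excluded

Excluded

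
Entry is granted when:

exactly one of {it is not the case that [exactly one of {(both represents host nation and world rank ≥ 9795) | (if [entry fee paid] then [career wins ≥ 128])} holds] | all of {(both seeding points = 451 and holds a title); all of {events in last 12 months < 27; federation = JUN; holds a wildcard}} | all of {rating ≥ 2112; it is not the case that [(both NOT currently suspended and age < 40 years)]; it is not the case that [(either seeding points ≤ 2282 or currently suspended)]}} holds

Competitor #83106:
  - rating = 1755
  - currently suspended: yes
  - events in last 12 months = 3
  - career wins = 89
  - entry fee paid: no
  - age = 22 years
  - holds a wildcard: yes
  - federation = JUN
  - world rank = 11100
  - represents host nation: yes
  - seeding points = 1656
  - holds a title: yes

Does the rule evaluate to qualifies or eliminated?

Qualifies

Atomic conditions:
  represents host nation: yes → true
  world rank ≥ 9795: 11100 ≥ 9795 is true
  entry fee paid: no → false
  career wins ≥ 128: 89 ≥ 128 is false
  seeding points = 451: 1656 == 451 is false
  holds a title: yes → true
  events in last 12 months < 27: 3 < 27 is true
  federation = JUN: JUN == JUN is true
  holds a wildcard: yes → true
  rating ≥ 2112: 1755 ≥ 2112 is false
  NOT currently suspended: yes → false
  age < 40 years: 22 < 40 is true
  seeding points ≤ 2282: 1656 ≤ 2282 is true
  currently suspended: yes → true
Combine:
[1.1.1] true AND true = true
[1.1.2] false → false (antecedent false ⇒ implication holds) = true
[1.1] exactly-one(true, true) = false
[1] NOT false = true
[2.1] false AND true = false
[2.2] true AND true AND true = true
[2] false AND true = false
[3.2.1] false AND true = false
[3.2] NOT false = true
[3.3.1] true OR true = true
[3.3] NOT true = false
[3] false AND true AND false = false
[root] exactly-one(true, false, false) = true
Overall: true → qualifies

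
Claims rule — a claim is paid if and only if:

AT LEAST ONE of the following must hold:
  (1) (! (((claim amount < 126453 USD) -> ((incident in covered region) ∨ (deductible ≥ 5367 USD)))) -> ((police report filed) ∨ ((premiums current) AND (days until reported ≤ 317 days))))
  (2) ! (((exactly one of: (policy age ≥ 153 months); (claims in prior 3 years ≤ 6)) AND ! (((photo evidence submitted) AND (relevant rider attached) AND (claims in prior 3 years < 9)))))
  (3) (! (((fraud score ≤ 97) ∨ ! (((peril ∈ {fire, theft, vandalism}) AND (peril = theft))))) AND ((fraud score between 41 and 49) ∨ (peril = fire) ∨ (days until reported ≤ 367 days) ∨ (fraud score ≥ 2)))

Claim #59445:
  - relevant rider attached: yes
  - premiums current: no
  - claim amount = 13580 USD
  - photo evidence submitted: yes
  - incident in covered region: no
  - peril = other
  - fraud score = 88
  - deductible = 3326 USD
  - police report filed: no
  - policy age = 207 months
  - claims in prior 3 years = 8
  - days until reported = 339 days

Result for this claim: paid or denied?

Paid

Atomic conditions:
  claim amount < 126453 USD: 13580 < 126453 is true
  incident in covered region: no → false
  deductible ≥ 5367 USD: 3326 ≥ 5367 is false
  police report filed: no → false
  premiums current: no → false
  days until reported ≤ 317 days: 339 ≤ 317 is false
  policy age ≥ 153 months: 207 ≥ 153 is true
  claims in prior 3 years ≤ 6: 8 ≤ 6 is false
  photo evidence submitted: yes → true
  relevant rider attached: yes → true
  claims in prior 3 years < 9: 8 < 9 is true
  fraud score ≤ 97: 88 ≤ 97 is true
  peril ∈ {fire, theft, vandalism}: other is not in the set → false
  peril = theft: other == theft is false
  fraud score between 41 and 49: 88 in [41, 49] is false
  peril = fire: other == fire is false
  days until reported ≤ 367 days: 339 ≤ 367 is true
  fraud score ≥ 2: 88 ≥ 2 is true
Combine:
[1.1.1.2] false OR false = false
[1.1.1] true → false = false
[1.1] NOT false = true
[1.2.2] false AND false = false
[1.2] false OR false = false
[1] true → false = false
[2.1.1] exactly-one(true, false) = true
[2.1.2.1] true AND true AND true = true
[2.1.2] NOT true = false
[2.1] true AND false = false
[2] NOT false = true
[3.1.1.2.1] false AND false = false
[3.1.1.2] NOT false = true
[3.1.1] true OR true = true
[3.1] NOT true = false
[3.2] false OR false OR true OR true = true
[3] false AND true = false
[root] false OR true OR false = true
Overall: true → paid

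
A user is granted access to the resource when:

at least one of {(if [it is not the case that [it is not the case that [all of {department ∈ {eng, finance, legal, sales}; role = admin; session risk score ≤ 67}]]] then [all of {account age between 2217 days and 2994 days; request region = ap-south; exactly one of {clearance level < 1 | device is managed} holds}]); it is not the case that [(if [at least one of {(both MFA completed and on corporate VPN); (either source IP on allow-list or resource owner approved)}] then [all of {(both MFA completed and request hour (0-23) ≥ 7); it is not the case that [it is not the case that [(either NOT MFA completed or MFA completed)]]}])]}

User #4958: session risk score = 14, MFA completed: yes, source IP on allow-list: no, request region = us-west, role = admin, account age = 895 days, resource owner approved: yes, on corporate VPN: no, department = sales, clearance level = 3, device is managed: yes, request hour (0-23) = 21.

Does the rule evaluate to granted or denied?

Denied

Atomic conditions:
  department ∈ {eng, finance, legal, sales}: sales is in the set → true
  role = admin: admin == admin is true
  session risk score ≤ 67: 14 ≤ 67 is true
  account age between 2217 days and 2994 days: 895 in [2217, 2994] is false
  request region = ap-south: us-west == ap-south is false
  clearance level < 1: 3 < 1 is false
  device is managed: yes → true
  MFA completed: yes → true
  on corporate VPN: no → false
  source IP on allow-list: no → false
  resource owner approved: yes → true
  request hour (0-23) ≥ 7: 21 ≥ 7 is true
  NOT MFA completed: yes → false
Combine:
[1.1.1.1] true AND true AND true = true
[1.1.1] NOT true = false
[1.1] NOT false = true
[1.2.3] exactly-one(false, true) = true
[1.2] false AND false AND true = false
[1] true → false = false
[2.1.1.1] true AND false = false
[2.1.1.2] false OR true = true
[2.1.1] false OR true = true
[2.1.2.1] true AND true = true
[2.1.2.2.1.1] false OR true = true
[2.1.2.2.1] NOT true = false
[2.1.2.2] NOT false = true
[2.1.2] true AND true = true
[2.1] true → true = true
[2] NOT true = false
[root] false OR false = false
Overall: false → denied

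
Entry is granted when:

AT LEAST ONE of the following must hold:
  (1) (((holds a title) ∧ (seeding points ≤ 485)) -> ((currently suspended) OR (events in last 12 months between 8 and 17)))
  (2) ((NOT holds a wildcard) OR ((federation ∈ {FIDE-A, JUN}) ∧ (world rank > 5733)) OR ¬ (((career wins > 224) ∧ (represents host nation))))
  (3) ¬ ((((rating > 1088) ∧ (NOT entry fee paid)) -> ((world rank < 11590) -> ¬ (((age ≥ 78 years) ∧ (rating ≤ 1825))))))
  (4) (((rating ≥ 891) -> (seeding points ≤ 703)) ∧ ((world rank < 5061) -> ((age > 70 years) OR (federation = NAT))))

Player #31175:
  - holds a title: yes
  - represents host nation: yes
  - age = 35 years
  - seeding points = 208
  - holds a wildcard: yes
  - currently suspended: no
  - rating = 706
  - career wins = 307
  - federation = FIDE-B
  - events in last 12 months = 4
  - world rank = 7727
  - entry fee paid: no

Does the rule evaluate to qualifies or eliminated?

Qualifies

Atomic conditions:
  holds a title: yes → true
  seeding points ≤ 485: 208 ≤ 485 is true
  currently suspended: no → false
  events in last 12 months between 8 and 17: 4 in [8, 17] is false
  NOT holds a wildcard: yes → false
  federation ∈ {FIDE-A, JUN}: FIDE-B is not in the set → false
  world rank > 5733: 7727 > 5733 is true
  career wins > 224: 307 > 224 is true
  represents host nation: yes → true
  rating > 1088: 706 > 1088 is false
  NOT entry fee paid: no → true
  world rank < 11590: 7727 < 11590 is true
  age ≥ 78 years: 35 ≥ 78 is false
  rating ≤ 1825: 706 ≤ 1825 is true
  rating ≥ 891: 706 ≥ 891 is false
  seeding points ≤ 703: 208 ≤ 703 is true
  world rank < 5061: 7727 < 5061 is false
  age > 70 years: 35 > 70 is false
  federation = NAT: FIDE-B == NAT is false
Combine:
[1.1] true AND true = true
[1.2] false OR false = false
[1] true → false = false
[2.2] false AND true = false
[2.3.1] true AND true = true
[2.3] NOT true = false
[2] false OR false OR false = false
[3.1.1] false AND true = false
[3.1.2.2.1] false AND true = false
[3.1.2.2] NOT false = true
[3.1.2] true → true = true
[3.1] false → true (antecedent false ⇒ implication holds) = true
[3] NOT true = false
[4.1] false → true (antecedent false ⇒ implication holds) = true
[4.2.2] false OR false = false
[4.2] false → false (antecedent false ⇒ implication holds) = true
[4] true AND true = true
[root] false OR false OR false OR true = true
Overall: true → qualifies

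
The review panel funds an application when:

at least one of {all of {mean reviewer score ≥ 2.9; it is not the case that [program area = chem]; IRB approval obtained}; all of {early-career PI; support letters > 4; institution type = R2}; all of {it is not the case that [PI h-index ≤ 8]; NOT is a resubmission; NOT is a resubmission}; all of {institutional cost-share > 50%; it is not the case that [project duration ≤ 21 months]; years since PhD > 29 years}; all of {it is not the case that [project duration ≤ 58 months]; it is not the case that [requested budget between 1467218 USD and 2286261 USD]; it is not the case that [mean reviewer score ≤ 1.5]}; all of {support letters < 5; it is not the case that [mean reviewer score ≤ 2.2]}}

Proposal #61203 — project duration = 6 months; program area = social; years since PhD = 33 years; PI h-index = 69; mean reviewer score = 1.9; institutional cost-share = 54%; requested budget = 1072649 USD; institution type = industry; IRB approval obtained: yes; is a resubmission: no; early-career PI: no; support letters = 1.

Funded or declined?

Funded

Atomic conditions:
  mean reviewer score ≥ 2.9: 1.9 ≥ 2.9 is false
  program area = chem: social == chem is false
  IRB approval obtained: yes → true
  early-career PI: no → false
  support letters > 4: 1 > 4 is false
  institution type = R2: industry == R2 is false
  PI h-index ≤ 8: 69 ≤ 8 is false
  NOT is a resubmission: no → true
  institutional cost-share > 50%: 54 > 50 is true
  project duration ≤ 21 months: 6 ≤ 21 is true
  years since PhD > 29 years: 33 > 29 is true
  project duration ≤ 58 months: 6 ≤ 58 is true
  requested budget between 1467218 USD and 2286261 USD: 1072649 in [1467218, 2286261] is false
  mean reviewer score ≤ 1.5: 1.9 ≤ 1.5 is false
  support letters < 5: 1 < 5 is true
  mean reviewer score ≤ 2.2: 1.9 ≤ 2.2 is true
Combine:
[1.2] NOT false = true
[1] false AND true AND true = false
[2] false AND false AND false = false
[3.1] NOT false = true
[3] true AND true AND true = true
[4.2] NOT true = false
[4] true AND false AND true = false
[5.1] NOT true = false
[5.2] NOT false = true
[5.3] NOT false = true
[5] false AND true AND true = false
[6.2] NOT true = false
[6] true AND false = false
[root] false OR false OR true OR false OR false OR false = true
Overall: true → funded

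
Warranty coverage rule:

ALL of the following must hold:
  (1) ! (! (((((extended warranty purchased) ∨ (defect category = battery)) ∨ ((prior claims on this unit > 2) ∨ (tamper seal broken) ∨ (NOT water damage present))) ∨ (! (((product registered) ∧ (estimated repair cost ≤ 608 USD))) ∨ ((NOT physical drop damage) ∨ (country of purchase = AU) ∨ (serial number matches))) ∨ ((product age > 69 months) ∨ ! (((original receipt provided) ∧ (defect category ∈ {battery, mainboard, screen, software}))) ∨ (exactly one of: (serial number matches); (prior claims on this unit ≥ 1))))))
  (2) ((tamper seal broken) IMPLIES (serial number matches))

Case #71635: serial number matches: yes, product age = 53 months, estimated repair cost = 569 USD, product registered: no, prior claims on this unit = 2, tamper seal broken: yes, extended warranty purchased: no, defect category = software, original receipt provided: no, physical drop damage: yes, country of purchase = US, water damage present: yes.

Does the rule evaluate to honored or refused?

Atomic conditions:
  extended warranty purchased: no → false
  defect category = battery: software == battery is false
  prior claims on this unit > 2: 2 > 2 is false
  tamper seal broken: yes → true
  NOT water damage present: yes → false
  product registered: no → false
  estimated repair cost ≤ 608 USD: 569 ≤ 608 is true
  NOT physical drop damage: yes → false
  country of purchase = AU: US == AU is false
  serial number matches: yes → true
  product age > 69 months: 53 > 69 is false
  original receipt provided: no → false
  defect category ∈ {battery, mainboard, screen, software}: software is in the set → true
  prior claims on this unit ≥ 1: 2 ≥ 1 is true
Combine:
[1.1.1.1.1] false OR false = false
[1.1.1.1.2] false OR true OR false = true
[1.1.1.1] false OR true = true
[1.1.1.2.1.1] false AND true = false
[1.1.1.2.1] NOT false = true
[1.1.1.2.2] false OR false OR true = true
[1.1.1.2] true OR true = true
[1.1.1.3.2.1] false AND true = false
[1.1.1.3.2] NOT false = true
[1.1.1.3.3] exactly-one(true, true) = false
[1.1.1.3] false OR true OR false = true
[1.1.1] true OR true OR true = true
[1.1] NOT true = false
[1] NOT false = true
[2] true → true = true
[root] true AND true = true
Overall: true → honored

Honored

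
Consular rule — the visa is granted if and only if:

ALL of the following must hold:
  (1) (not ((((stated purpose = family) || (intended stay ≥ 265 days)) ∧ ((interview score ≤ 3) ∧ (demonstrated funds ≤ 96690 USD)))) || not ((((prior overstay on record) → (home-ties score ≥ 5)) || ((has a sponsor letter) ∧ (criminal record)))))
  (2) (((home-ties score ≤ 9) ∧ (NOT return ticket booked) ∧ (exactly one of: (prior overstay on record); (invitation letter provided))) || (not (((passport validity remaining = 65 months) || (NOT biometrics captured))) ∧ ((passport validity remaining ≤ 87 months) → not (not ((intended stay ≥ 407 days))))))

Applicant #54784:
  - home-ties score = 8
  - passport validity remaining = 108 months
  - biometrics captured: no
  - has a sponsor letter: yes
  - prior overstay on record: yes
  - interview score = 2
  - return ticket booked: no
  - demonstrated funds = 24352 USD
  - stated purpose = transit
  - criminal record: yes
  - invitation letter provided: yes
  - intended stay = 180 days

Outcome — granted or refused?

Atomic conditions:
  stated purpose = family: transit == family is false
  intended stay ≥ 265 days: 180 ≥ 265 is false
  interview score ≤ 3: 2 ≤ 3 is true
  demonstrated funds ≤ 96690 USD: 24352 ≤ 96690 is true
  prior overstay on record: yes → true
  home-ties score ≥ 5: 8 ≥ 5 is true
  has a sponsor letter: yes → true
  criminal record: yes → true
  home-ties score ≤ 9: 8 ≤ 9 is true
  NOT return ticket booked: no → true
  invitation letter provided: yes → true
  passport validity remaining = 65 months: 108 == 65 is false
  NOT biometrics captured: no → true
  passport validity remaining ≤ 87 months: 108 ≤ 87 is false
  intended stay ≥ 407 days: 180 ≥ 407 is false
Combine:
[1.1.1.1] false OR false = false
[1.1.1.2] true AND true = true
[1.1.1] false AND true = false
[1.1] NOT false = true
[1.2.1.1] true → true = true
[1.2.1.2] true AND true = true
[1.2.1] true OR true = true
[1.2] NOT true = false
[1] true OR false = true
[2.1.3] exactly-one(true, true) = false
[2.1] true AND true AND false = false
[2.2.1.1] false OR true = true
[2.2.1] NOT true = false
[2.2.2.2.1] NOT false = true
[2.2.2.2] NOT true = false
[2.2.2] false → false (antecedent false ⇒ implication holds) = true
[2.2] false AND true = false
[2] false OR false = false
[root] true AND false = false
Overall: false → refused

Refused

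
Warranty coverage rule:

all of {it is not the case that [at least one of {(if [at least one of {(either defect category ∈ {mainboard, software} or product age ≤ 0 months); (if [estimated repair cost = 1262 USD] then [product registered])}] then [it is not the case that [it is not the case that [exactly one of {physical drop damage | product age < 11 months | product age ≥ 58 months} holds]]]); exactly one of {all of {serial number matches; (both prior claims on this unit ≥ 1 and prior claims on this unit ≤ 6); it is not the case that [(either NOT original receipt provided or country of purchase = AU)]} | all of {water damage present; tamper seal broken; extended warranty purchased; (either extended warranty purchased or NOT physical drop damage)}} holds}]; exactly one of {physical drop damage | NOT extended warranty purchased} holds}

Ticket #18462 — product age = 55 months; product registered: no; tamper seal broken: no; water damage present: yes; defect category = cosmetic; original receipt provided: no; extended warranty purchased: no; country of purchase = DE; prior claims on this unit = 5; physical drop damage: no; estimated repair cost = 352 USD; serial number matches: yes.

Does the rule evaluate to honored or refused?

Atomic conditions:
  defect category ∈ {mainboard, software}: cosmetic is not in the set → false
  product age ≤ 0 months: 55 ≤ 0 is false
  estimated repair cost = 1262 USD: 352 == 1262 is false
  product registered: no → false
  physical drop damage: no → false
  product age < 11 months: 55 < 11 is false
  product age ≥ 58 months: 55 ≥ 58 is false
  serial number matches: yes → true
  prior claims on this unit ≥ 1: 5 ≥ 1 is true
  prior claims on this unit ≤ 6: 5 ≤ 6 is true
  NOT original receipt provided: no → true
  country of purchase = AU: DE == AU is false
  water damage present: yes → true
  tamper seal broken: no → false
  extended warranty purchased: no → false
  NOT physical drop damage: no → true
  NOT extended warranty purchased: no → true
Combine:
[1.1.1.1.1] false OR false = false
[1.1.1.1.2] false → false (antecedent false ⇒ implication holds) = true
[1.1.1.1] false OR true = true
[1.1.1.2.1.1] exactly-one(false, false, false) = false
[1.1.1.2.1] NOT false = true
[1.1.1.2] NOT true = false
[1.1.1] true → false = false
[1.1.2.1.2] true AND true = true
[1.1.2.1.3.1] true OR false = true
[1.1.2.1.3] NOT true = false
[1.1.2.1] true AND true AND false = false
[1.1.2.2.4] false OR true = true
[1.1.2.2] true AND false AND false AND true = false
[1.1.2] exactly-one(false, false) = false
[1.1] false OR false = false
[1] NOT false = true
[2] exactly-one(false, true) = true
[root] true AND true = true
Overall: true → honored

Honored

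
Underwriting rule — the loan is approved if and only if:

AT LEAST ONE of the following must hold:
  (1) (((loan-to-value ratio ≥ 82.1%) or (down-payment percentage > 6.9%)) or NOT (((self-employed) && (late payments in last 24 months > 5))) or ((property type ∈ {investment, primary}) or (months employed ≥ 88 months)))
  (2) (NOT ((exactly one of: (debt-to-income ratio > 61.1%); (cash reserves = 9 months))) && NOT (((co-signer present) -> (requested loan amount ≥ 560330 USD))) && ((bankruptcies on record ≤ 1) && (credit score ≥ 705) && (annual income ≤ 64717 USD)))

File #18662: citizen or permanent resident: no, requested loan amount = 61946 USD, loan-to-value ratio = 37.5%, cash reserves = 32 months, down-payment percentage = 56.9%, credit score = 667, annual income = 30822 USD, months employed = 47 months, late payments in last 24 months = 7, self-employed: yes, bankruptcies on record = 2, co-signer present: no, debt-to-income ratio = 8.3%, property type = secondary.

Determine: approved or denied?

Atomic conditions:
  loan-to-value ratio ≥ 82.1%: 37.5 ≥ 82.1 is false
  down-payment percentage > 6.9%: 56.9 > 6.9 is true
  self-employed: yes → true
  late payments in last 24 months > 5: 7 > 5 is true
  property type ∈ {investment, primary}: secondary is not in the set → false
  months employed ≥ 88 months: 47 ≥ 88 is false
  debt-to-income ratio > 61.1%: 8.3 > 61.1 is false
  cash reserves = 9 months: 32 == 9 is false
  co-signer present: no → false
  requested loan amount ≥ 560330 USD: 61946 ≥ 560330 is false
  bankruptcies on record ≤ 1: 2 ≤ 1 is false
  credit score ≥ 705: 667 ≥ 705 is false
  annual income ≤ 64717 USD: 30822 ≤ 64717 is true
Combine:
[1.1] false OR true = true
[1.2.1] true AND true = true
[1.2] NOT true = false
[1.3] false OR false = false
[1] true OR false OR false = true
[2.1.1] exactly-one(false, false) = false
[2.1] NOT false = true
[2.2.1] false → false (antecedent false ⇒ implication holds) = true
[2.2] NOT true = false
[2.3] false AND false AND true = false
[2] true AND false AND false = false
[root] true OR false = true
Overall: true → approved

Approved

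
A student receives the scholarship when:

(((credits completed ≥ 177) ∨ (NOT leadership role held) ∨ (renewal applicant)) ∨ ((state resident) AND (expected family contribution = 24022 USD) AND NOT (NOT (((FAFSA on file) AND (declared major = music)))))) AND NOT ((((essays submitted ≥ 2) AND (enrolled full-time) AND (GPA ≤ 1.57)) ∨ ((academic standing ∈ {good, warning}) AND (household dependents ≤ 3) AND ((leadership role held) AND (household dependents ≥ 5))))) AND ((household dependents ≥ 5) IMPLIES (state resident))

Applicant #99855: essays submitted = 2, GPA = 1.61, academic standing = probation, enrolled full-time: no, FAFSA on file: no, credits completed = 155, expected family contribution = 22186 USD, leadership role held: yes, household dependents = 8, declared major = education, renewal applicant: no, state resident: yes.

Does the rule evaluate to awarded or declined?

Declined

Atomic conditions:
  credits completed ≥ 177: 155 ≥ 177 is false
  NOT leadership role held: yes → false
  renewal applicant: no → false
  state resident: yes → true
  expected family contribution = 24022 USD: 22186 == 24022 is false
  FAFSA on file: no → false
  declared major = music: education == music is false
  essays submitted ≥ 2: 2 ≥ 2 is true
  enrolled full-time: no → false
  GPA ≤ 1.57: 1.61 ≤ 1.57 is false
  academic standing ∈ {good, warning}: probation is not in the set → false
  household dependents ≤ 3: 8 ≤ 3 is false
  leadership role held: yes → true
  household dependents ≥ 5: 8 ≥ 5 is true
Combine:
[1.1] false OR false OR false = false
[1.2.3.1.1] false AND false = false
[1.2.3.1] NOT false = true
[1.2.3] NOT true = false
[1.2] true AND false AND false = false
[1] false OR false = false
[2.1.1] true AND false AND false = false
[2.1.2.3] true AND true = true
[2.1.2] false AND false AND true = false
[2.1] false OR false = false
[2] NOT false = true
[3] true → true = true
[root] false AND true AND true = false
Overall: false → declined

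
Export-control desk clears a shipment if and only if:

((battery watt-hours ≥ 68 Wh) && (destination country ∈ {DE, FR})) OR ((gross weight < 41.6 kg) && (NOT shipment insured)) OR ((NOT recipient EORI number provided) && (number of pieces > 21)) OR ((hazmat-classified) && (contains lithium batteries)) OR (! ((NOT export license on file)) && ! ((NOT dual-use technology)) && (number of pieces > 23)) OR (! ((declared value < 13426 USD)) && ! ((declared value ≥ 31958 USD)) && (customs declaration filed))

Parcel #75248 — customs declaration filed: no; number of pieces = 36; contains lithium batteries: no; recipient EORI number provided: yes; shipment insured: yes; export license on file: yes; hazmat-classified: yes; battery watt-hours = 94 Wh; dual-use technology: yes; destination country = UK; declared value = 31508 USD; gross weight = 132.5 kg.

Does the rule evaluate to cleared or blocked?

Atomic conditions:
  battery watt-hours ≥ 68 Wh: 94 ≥ 68 is true
  destination country ∈ {DE, FR}: UK is not in the set → false
  gross weight < 41.6 kg: 132.5 < 41.6 is false
  NOT shipment insured: yes → false
  NOT recipient EORI number provided: yes → false
  number of pieces > 21: 36 > 21 is true
  hazmat-classified: yes → true
  contains lithium batteries: no → false
  NOT export license on file: yes → false
  NOT dual-use technology: yes → false
  number of pieces > 23: 36 > 23 is true
  declared value < 13426 USD: 31508 < 13426 is false
  declared value ≥ 31958 USD: 31508 ≥ 31958 is false
  customs declaration filed: no → false
Combine:
[1] true AND false = false
[2] false AND false = false
[3] false AND true = false
[4] true AND false = false
[5.1] NOT false = true
[5.2] NOT false = true
[5] true AND true AND true = true
[6.1] NOT false = true
[6.2] NOT false = true
[6] true AND true AND false = false
[root] false OR false OR false OR false OR true OR false = true
Overall: true → cleared

Cleared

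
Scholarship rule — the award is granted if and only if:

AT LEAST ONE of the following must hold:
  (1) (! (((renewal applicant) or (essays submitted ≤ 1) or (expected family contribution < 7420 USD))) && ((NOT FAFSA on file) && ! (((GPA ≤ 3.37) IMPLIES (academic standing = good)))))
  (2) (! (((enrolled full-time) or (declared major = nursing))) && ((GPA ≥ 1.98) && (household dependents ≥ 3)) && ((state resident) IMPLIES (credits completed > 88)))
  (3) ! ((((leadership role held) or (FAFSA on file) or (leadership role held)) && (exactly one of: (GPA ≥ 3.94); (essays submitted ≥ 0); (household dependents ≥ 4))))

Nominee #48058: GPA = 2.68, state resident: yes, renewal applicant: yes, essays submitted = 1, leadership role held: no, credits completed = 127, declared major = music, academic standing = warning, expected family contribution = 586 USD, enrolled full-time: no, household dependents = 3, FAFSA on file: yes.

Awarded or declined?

Awarded

Atomic conditions:
  renewal applicant: yes → true
  essays submitted ≤ 1: 1 ≤ 1 is true
  expected family contribution < 7420 USD: 586 < 7420 is true
  NOT FAFSA on file: yes → false
  GPA ≤ 3.37: 2.68 ≤ 3.37 is true
  academic standing = good: warning == good is false
  enrolled full-time: no → false
  declared major = nursing: music == nursing is false
  GPA ≥ 1.98: 2.68 ≥ 1.98 is true
  household dependents ≥ 3: 3 ≥ 3 is true
  state resident: yes → true
  credits completed > 88: 127 > 88 is true
  leadership role held: no → false
  FAFSA on file: yes → true
  GPA ≥ 3.94: 2.68 ≥ 3.94 is false
  essays submitted ≥ 0: 1 ≥ 0 is true
  household dependents ≥ 4: 3 ≥ 4 is false
Combine:
[1.1.1] true OR true OR true = true
[1.1] NOT true = false
[1.2.2.1] true → false = false
[1.2.2] NOT false = true
[1.2] false AND true = false
[1] false AND false = false
[2.1.1] false OR false = false
[2.1] NOT false = true
[2.2] true AND true = true
[2.3] true → true = true
[2] true AND true AND true = true
[3.1.1] false OR true OR false = true
[3.1.2] exactly-one(false, true, false) = true
[3.1] true AND true = true
[3] NOT true = false
[root] false OR true OR false = true
Overall: true → awarded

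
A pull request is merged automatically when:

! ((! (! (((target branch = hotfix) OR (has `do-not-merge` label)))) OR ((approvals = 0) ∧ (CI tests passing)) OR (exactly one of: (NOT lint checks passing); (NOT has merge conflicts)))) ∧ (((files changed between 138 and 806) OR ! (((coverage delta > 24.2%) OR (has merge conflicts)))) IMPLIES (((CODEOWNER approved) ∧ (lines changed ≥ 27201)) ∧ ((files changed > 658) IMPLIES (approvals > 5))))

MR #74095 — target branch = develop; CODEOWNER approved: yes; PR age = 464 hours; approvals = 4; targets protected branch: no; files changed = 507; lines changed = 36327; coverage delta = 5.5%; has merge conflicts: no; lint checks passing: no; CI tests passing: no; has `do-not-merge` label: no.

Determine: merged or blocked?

Atomic conditions:
  target branch = hotfix: develop == hotfix is false
  has `do-not-merge` label: no → false
  approvals = 0: 4 == 0 is false
  CI tests passing: no → false
  NOT lint checks passing: no → true
  NOT has merge conflicts: no → true
  files changed between 138 and 806: 507 in [138, 806] is true
  coverage delta > 24.2%: 5.5 > 24.2 is false
  has merge conflicts: no → false
  CODEOWNER approved: yes → true
  lines changed ≥ 27201: 36327 ≥ 27201 is true
  files changed > 658: 507 > 658 is false
  approvals > 5: 4 > 5 is false
Combine:
[1.1.1.1.1] false OR false = false
[1.1.1.1] NOT false = true
[1.1.1] NOT true = false
[1.1.2] false AND false = false
[1.1.3] exactly-one(true, true) = false
[1.1] false OR false OR false = false
[1] NOT false = true
[2.1.2.1] false OR false = false
[2.1.2] NOT false = true
[2.1] true OR true = true
[2.2.1] true AND true = true
[2.2.2] false → false (antecedent false ⇒ implication holds) = true
[2.2] true AND true = true
[2] true → true = true
[root] true AND true = true
Overall: true → merged

Merged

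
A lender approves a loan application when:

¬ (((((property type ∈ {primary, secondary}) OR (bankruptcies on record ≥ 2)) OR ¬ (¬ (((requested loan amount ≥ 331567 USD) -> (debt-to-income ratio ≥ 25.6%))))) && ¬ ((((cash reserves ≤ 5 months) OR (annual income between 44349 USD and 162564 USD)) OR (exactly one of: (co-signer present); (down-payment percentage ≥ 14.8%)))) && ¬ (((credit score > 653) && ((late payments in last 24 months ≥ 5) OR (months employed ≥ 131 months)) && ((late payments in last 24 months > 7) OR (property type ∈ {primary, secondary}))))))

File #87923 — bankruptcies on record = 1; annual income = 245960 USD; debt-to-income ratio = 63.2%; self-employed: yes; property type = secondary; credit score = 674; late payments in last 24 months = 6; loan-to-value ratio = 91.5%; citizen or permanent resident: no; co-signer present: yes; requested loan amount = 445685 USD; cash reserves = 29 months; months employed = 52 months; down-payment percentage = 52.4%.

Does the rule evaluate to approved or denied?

Approved

Atomic conditions:
  property type ∈ {primary, secondary}: secondary is in the set → true
  bankruptcies on record ≥ 2: 1 ≥ 2 is false
  requested loan amount ≥ 331567 USD: 445685 ≥ 331567 is true
  debt-to-income ratio ≥ 25.6%: 63.2 ≥ 25.6 is true
  cash reserves ≤ 5 months: 29 ≤ 5 is false
  annual income between 44349 USD and 162564 USD: 245960 in [44349, 162564] is false
  co-signer present: yes → true
  down-payment percentage ≥ 14.8%: 52.4 ≥ 14.8 is true
  credit score > 653: 674 > 653 is true
  late payments in last 24 months ≥ 5: 6 ≥ 5 is true
  months employed ≥ 131 months: 52 ≥ 131 is false
  late payments in last 24 months > 7: 6 > 7 is false
Combine:
[1.1.1] true OR false = true
[1.1.2.1.1] true → true = true
[1.1.2.1] NOT true = false
[1.1.2] NOT false = true
[1.1] true OR true = true
[1.2.1.1] false OR false = false
[1.2.1.2] exactly-one(true, true) = false
[1.2.1] false OR false = false
[1.2] NOT false = true
[1.3.1.2] true OR false = true
[1.3.1.3] false OR true = true
[1.3.1] true AND true AND true = true
[1.3] NOT true = false
[1] true AND true AND false = false
[root] NOT false = true
Overall: true → approved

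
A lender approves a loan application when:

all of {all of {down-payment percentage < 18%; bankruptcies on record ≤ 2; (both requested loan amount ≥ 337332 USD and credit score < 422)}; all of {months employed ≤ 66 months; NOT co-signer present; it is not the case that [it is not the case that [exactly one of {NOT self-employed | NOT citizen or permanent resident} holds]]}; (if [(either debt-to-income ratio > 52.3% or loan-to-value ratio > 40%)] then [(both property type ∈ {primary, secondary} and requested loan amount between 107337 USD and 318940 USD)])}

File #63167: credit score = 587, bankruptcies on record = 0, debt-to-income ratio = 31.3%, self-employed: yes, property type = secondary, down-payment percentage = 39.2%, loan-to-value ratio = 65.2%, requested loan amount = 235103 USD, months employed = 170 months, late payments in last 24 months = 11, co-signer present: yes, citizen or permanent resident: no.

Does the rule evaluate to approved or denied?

Denied

Atomic conditions:
  down-payment percentage < 18%: 39.2 < 18 is false
  bankruptcies on record ≤ 2: 0 ≤ 2 is true
  requested loan amount ≥ 337332 USD: 235103 ≥ 337332 is false
  credit score < 422: 587 < 422 is false
  months employed ≤ 66 months: 170 ≤ 66 is false
  NOT co-signer present: yes → false
  NOT self-employed: yes → false
  NOT citizen or permanent resident: no → true
  debt-to-income ratio > 52.3%: 31.3 > 52.3 is false
  loan-to-value ratio > 40%: 65.2 > 40 is true
  property type ∈ {primary, secondary}: secondary is in the set → true
  requested loan amount between 107337 USD and 318940 USD: 235103 in [107337, 318940] is true
Combine:
[1.3] false AND false = false
[1] false AND true AND false = false
[2.3.1.1] exactly-one(false, true) = true
[2.3.1] NOT true = false
[2.3] NOT false = true
[2] false AND false AND true = false
[3.1] false OR true = true
[3.2] true AND true = true
[3] true → true = true
[root] false AND false AND true = false
Overall: false → denied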